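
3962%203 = 105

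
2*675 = 1350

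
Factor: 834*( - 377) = - 314418 = - 2^1*3^1*13^1*29^1*139^1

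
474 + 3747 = 4221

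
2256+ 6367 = 8623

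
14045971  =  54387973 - 40342002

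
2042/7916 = 1021/3958 = 0.26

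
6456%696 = 192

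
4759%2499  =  2260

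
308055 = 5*61611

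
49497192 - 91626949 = - 42129757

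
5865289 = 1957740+3907549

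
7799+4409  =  12208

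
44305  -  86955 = -42650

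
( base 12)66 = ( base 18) 46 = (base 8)116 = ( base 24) 36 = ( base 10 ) 78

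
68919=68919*1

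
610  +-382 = 228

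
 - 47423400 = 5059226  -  52482626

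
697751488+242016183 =939767671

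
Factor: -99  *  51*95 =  - 3^3*5^1*11^1*17^1*19^1= - 479655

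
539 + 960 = 1499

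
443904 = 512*867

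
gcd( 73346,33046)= 806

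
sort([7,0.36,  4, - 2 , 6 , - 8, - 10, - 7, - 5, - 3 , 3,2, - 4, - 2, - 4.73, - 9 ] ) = [ - 10,  -  9, - 8, - 7 , - 5,  -  4.73, - 4,-3, - 2,- 2,0.36 , 2,  3,4 , 6 , 7 ]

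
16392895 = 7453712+8939183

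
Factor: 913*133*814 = 2^1*7^1*11^2  *  19^1*37^1*83^1=   98843206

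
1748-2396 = -648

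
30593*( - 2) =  - 61186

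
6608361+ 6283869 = 12892230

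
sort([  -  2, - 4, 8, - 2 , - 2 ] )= [  -  4, - 2, - 2, - 2,8] 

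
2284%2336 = 2284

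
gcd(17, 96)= 1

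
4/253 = 4/253=   0.02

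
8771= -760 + 9531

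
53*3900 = 206700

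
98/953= 98/953 = 0.10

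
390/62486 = 195/31243  =  0.01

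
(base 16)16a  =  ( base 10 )362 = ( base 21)H5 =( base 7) 1025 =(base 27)DB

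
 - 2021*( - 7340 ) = 14834140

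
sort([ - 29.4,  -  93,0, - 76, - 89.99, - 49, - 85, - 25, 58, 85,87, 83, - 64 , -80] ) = [ - 93, - 89.99, - 85, - 80, -76, - 64, - 49, - 29.4, - 25,0,58,  83,85, 87]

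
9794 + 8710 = 18504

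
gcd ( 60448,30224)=30224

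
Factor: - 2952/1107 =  - 2^3*3^(-1) = - 8/3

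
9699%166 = 71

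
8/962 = 4/481 = 0.01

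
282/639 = 94/213 = 0.44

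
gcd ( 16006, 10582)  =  2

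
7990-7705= 285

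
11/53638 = 11/53638=0.00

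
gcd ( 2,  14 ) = 2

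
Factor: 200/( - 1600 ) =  - 1/8 = - 2^(-3 )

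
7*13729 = 96103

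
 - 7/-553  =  1/79  =  0.01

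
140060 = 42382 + 97678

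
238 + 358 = 596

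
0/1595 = 0= 0.00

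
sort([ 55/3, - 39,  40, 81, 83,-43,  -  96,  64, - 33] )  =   [ - 96, - 43,  -  39, - 33, 55/3, 40,64,81,83 ]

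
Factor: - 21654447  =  -3^1 * 17^1*424597^1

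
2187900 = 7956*275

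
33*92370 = 3048210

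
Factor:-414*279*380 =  - 2^3*3^4*5^1*19^1*23^1*31^1  =  - 43892280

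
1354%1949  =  1354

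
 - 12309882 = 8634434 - 20944316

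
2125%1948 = 177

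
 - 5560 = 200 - 5760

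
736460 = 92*8005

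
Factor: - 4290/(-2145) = 2= 2^1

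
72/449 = 72/449= 0.16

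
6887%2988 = 911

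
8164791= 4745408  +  3419383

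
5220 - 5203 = 17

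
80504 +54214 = 134718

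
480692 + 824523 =1305215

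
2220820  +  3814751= 6035571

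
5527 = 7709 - 2182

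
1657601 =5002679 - 3345078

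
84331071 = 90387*933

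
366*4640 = 1698240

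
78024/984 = 79 + 12/41 = 79.29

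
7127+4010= 11137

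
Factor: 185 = 5^1*37^1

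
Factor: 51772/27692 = 23^( - 1)*43^1=43/23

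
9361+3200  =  12561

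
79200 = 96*825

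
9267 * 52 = 481884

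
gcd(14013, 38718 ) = 81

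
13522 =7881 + 5641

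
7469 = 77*97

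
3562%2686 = 876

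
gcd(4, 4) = 4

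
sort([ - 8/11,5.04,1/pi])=[ - 8/11,1/pi,5.04 ]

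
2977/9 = 330 + 7/9 = 330.78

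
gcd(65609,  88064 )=1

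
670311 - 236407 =433904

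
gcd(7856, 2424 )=8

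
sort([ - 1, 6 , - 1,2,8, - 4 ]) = [ - 4,  -  1, - 1, 2,  6,8] 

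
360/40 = 9 = 9.00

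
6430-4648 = 1782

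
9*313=2817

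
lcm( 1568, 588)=4704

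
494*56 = 27664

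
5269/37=5269/37  =  142.41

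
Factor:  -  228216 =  - 2^3*3^1*37^1*257^1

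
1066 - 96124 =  - 95058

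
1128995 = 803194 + 325801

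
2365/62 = 2365/62 = 38.15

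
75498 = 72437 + 3061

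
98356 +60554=158910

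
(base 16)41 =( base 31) 23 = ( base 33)1w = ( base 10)65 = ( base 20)35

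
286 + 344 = 630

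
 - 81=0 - 81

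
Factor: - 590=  - 2^1 * 5^1*59^1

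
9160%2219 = 284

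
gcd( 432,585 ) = 9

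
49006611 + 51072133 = 100078744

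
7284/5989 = 7284/5989 =1.22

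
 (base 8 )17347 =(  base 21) hjf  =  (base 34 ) 6sn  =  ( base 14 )2c51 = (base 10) 7911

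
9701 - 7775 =1926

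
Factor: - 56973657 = -3^1*13^1*1460863^1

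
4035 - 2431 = 1604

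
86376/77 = 1121+59/77 = 1121.77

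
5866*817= 4792522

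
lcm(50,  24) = 600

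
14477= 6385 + 8092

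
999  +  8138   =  9137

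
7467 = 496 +6971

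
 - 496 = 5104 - 5600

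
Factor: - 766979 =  - 97^1*7907^1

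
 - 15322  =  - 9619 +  -5703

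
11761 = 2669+9092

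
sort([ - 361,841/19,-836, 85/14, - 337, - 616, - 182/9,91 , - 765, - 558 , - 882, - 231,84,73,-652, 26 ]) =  [- 882, - 836, - 765, - 652, - 616, - 558, - 361,- 337, - 231, - 182/9,85/14 , 26, 841/19 , 73,84, 91]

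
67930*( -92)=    - 6249560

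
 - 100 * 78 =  - 7800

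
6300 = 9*700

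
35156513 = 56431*623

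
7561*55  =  415855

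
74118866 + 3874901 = 77993767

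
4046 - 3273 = 773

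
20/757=20/757 = 0.03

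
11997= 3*3999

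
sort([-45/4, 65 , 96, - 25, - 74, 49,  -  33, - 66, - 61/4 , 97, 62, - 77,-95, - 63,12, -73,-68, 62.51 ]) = [ - 95, -77,-74, - 73, - 68, - 66,-63, - 33, -25,-61/4, - 45/4, 12 , 49,62, 62.51, 65, 96,97]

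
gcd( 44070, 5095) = 5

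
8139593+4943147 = 13082740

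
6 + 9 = 15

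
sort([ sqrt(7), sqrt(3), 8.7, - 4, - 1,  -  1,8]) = [-4,-1,-1, sqrt( 3),  sqrt(7),8, 8.7]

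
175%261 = 175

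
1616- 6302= - 4686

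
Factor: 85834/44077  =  2^1*7^1*11^( - 1 )*4007^( - 1) * 6131^1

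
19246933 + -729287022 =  - 710040089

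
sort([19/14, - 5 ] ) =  [ -5,  19/14]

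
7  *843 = 5901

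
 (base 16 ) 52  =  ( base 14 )5c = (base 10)82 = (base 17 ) 4e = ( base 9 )101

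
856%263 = 67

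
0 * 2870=0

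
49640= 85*584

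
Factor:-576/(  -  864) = 2/3 = 2^1*3^( - 1) 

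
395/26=15+ 5/26 = 15.19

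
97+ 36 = 133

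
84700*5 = 423500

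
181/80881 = 181/80881 = 0.00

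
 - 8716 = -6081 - 2635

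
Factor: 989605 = 5^1* 197921^1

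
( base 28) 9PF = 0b1111001011011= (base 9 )11584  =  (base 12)45b7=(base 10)7771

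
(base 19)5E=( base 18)61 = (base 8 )155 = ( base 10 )109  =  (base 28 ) 3p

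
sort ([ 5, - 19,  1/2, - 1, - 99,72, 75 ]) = [ - 99, - 19, - 1,  1/2,5, 72,75] 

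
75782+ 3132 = 78914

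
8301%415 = 1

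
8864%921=575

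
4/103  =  4/103 = 0.04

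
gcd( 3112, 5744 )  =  8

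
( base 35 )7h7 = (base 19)1680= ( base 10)9177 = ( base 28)BJL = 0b10001111011001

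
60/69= 20/23 = 0.87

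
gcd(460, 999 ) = 1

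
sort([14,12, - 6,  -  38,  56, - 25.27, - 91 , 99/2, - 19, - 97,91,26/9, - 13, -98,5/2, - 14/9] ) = [ - 98, -97, - 91, - 38, - 25.27, - 19, - 13, - 6,-14/9 , 5/2,26/9,  12,14  ,  99/2, 56,91] 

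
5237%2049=1139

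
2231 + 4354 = 6585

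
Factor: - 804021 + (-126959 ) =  - 2^2*5^1*46549^1 = -930980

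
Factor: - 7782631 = -59^1 * 131909^1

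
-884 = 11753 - 12637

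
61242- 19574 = 41668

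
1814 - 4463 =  - 2649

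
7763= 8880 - 1117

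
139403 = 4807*29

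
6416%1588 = 64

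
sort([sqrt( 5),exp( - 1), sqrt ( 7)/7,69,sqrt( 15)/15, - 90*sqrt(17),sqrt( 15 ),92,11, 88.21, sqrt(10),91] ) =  [-90*sqrt(17), sqrt(15)/15 , exp( - 1),sqrt( 7)/7,sqrt( 5 ),sqrt( 10),sqrt( 15),11, 69 , 88.21 , 91,92]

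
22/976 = 11/488 = 0.02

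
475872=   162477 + 313395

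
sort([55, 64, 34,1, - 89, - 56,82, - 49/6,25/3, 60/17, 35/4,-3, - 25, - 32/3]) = [ - 89,-56, - 25,-32/3,-49/6, - 3,1, 60/17, 25/3, 35/4 , 34,55,64,82 ] 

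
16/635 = 16/635 =0.03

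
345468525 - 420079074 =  - 74610549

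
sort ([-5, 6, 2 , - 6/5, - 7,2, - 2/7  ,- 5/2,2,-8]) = [- 8, - 7,  -  5, - 5/2, -6/5, - 2/7,2 , 2,2 , 6 ]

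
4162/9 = 462 + 4/9 = 462.44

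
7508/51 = 7508/51 = 147.22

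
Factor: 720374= 2^1*360187^1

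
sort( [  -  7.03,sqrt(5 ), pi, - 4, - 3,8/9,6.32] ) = [  -  7.03 , - 4,-3,8/9,  sqrt( 5), pi,6.32]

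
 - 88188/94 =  - 44094/47 = - 938.17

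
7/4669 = 1/667 = 0.00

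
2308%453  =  43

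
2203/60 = 2203/60= 36.72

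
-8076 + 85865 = 77789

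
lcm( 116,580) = 580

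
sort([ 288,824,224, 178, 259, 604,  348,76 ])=[76,178, 224,259,288,348,604, 824]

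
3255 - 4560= -1305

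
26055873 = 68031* 383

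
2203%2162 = 41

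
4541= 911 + 3630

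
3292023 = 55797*59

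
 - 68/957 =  - 68/957  =  -  0.07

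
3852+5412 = 9264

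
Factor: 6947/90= 2^(-1)*3^ ( -2)*5^(-1)*6947^1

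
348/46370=174/23185 = 0.01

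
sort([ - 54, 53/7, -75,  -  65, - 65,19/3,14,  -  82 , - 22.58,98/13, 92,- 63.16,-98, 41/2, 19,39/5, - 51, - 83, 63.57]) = [ - 98,-83,  -  82,  -  75, - 65, - 65, - 63.16, - 54,- 51,-22.58, 19/3,98/13,53/7 , 39/5, 14,19,41/2, 63.57 , 92] 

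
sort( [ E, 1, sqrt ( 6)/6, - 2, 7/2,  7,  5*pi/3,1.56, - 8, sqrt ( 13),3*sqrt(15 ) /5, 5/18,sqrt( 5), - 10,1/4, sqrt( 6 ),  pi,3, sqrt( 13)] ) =[ -10,-8, - 2, 1/4, 5/18, sqrt(6 ) /6, 1, 1.56, sqrt (5), 3 * sqrt(15)/5, sqrt (6 ), E,3, pi,7/2,sqrt(13), sqrt(13 ),5*pi/3 , 7 ] 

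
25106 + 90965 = 116071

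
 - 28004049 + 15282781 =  - 12721268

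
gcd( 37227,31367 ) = 1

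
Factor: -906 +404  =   - 2^1*251^1 =-502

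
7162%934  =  624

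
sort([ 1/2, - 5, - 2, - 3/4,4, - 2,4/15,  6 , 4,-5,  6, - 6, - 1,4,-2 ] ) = [ - 6, - 5, - 5, - 2 , - 2, -2, - 1, - 3/4, 4/15, 1/2, 4, 4, 4, 6,  6] 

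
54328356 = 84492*643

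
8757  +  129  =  8886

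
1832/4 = 458 = 458.00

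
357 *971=346647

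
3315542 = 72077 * 46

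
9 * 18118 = 163062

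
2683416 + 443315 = 3126731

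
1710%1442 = 268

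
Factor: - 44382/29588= - 2^(-1)*3^1 = - 3/2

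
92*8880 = 816960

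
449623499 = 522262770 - 72639271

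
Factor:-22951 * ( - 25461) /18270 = 64928379/2030=2^(-1 )*3^1*5^( - 1 )*7^( - 1 )*23^1*29^(  -  1 )*41^1*59^1*389^1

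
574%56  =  14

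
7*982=6874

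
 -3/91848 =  - 1 + 30615/30616 = - 0.00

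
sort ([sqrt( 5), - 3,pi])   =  [ - 3,  sqrt( 5 ), pi ]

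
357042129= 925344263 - 568302134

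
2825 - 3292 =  -467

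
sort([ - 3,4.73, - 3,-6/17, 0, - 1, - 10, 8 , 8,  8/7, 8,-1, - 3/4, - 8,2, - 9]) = [ - 10, - 9, - 8, - 3, - 3,-1,-1, -3/4, - 6/17,0, 8/7, 2,4.73,  8,8, 8]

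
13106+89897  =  103003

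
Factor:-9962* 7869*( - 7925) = 621248500650 = 2^1 * 3^1*5^2*17^1 * 43^1*61^1*293^1 * 317^1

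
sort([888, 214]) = [ 214, 888]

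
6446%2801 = 844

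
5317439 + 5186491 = 10503930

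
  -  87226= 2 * ( - 43613)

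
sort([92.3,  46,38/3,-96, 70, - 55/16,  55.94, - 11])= [ - 96, - 11 , - 55/16,38/3,  46,55.94 , 70 , 92.3]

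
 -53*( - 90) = 4770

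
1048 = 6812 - 5764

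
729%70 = 29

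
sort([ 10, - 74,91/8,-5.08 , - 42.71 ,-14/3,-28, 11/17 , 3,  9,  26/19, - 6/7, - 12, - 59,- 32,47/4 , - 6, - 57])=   [ - 74  , - 59, - 57 , - 42.71, - 32 , - 28,- 12, - 6, - 5.08, - 14/3, - 6/7,11/17, 26/19,3, 9,10, 91/8,47/4 ]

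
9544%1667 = 1209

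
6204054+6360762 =12564816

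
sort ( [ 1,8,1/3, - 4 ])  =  [ - 4 , 1/3, 1, 8 ]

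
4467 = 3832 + 635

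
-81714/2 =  - 40857 = -40857.00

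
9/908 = 9/908 = 0.01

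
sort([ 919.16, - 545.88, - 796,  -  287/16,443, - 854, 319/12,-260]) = [ - 854, - 796,-545.88, - 260, - 287/16,319/12, 443, 919.16]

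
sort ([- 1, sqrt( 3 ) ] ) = [ - 1,sqrt( 3 )]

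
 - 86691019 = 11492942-98183961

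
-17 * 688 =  - 11696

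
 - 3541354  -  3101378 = -6642732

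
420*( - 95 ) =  - 39900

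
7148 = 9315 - 2167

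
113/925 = 113/925 = 0.12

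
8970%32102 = 8970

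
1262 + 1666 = 2928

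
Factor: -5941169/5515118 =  - 2^( - 1) * 7^(  -  1 )*13^1*211^( - 1)*1867^(-1) * 457013^1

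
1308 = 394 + 914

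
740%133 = 75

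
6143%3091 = 3052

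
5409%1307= 181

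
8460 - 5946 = 2514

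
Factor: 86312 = 2^3*10789^1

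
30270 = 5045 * 6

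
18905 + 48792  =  67697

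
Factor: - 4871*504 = - 2454984 =- 2^3*3^2 * 7^1 * 4871^1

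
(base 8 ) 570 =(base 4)11320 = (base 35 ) aq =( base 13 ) 22c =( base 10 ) 376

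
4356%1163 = 867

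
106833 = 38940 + 67893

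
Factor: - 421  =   - 421^1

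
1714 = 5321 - 3607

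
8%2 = 0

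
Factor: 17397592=2^3*2174699^1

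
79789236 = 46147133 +33642103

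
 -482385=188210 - 670595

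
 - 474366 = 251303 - 725669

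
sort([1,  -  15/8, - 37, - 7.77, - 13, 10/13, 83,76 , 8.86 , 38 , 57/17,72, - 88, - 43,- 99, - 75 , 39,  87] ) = [ - 99,-88, - 75, - 43,  -  37 , - 13 ,-7.77,-15/8,  10/13,1,57/17,8.86 , 38,39, 72, 76, 83, 87 ]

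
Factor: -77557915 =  - 5^1*71^1 *197^1 *1109^1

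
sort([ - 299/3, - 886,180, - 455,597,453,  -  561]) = [ - 886, - 561,  -  455, - 299/3,180,  453,597 ]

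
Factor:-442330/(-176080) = 623/248 = 2^( - 3) * 7^1*31^ ( - 1)*89^1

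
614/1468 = 307/734  =  0.42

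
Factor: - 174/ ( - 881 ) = 2^1*3^1*29^1*881^( - 1)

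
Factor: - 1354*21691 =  -29369614 = - 2^1*109^1*199^1 *677^1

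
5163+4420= 9583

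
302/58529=302/58529 = 0.01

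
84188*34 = 2862392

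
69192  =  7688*9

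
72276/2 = 36138  =  36138.00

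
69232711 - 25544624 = 43688087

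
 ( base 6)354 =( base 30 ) 4M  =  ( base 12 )ba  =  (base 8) 216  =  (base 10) 142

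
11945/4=2986  +  1/4=2986.25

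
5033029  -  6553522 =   -  1520493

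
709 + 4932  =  5641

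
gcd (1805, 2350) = 5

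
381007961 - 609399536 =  - 228391575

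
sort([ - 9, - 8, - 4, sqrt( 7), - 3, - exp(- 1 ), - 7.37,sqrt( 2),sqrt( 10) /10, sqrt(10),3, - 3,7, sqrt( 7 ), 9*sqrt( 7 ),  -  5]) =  [-9,-8,-7.37,-5, - 4, - 3,-3, - exp(-1 ), sqrt( 10)/10, sqrt( 2),sqrt( 7), sqrt (7), 3, sqrt( 10), 7 , 9*sqrt(7) ] 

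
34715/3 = 34715/3 = 11571.67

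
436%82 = 26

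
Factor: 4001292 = 2^2*3^3*37049^1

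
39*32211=1256229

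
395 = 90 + 305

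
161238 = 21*7678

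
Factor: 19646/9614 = 47/23 = 23^( - 1 ) * 47^1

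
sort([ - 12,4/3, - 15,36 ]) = [- 15, - 12, 4/3,36] 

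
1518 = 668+850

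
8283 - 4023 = 4260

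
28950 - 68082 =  - 39132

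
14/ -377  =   - 1+363/377  =  -0.04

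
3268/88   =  37 + 3/22  =  37.14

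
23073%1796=1521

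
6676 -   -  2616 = 9292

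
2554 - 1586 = 968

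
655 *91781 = 60116555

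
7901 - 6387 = 1514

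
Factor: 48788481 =3^1* 7^1*2323261^1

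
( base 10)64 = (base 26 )2c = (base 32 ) 20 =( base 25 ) 2e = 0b1000000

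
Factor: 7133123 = 1439^1*4957^1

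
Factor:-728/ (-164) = 2^1*7^1*13^1*41^ (-1) = 182/41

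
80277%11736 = 9861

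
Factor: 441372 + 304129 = 17^1*43853^1 = 745501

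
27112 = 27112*1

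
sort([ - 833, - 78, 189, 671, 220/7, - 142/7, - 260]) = [ - 833, - 260, - 78,- 142/7, 220/7 , 189,671] 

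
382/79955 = 382/79955 =0.00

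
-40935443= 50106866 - 91042309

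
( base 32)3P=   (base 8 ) 171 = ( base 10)121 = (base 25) 4l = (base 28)49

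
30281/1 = 30281 = 30281.00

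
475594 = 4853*98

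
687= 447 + 240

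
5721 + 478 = 6199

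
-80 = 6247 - 6327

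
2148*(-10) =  - 21480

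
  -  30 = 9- 39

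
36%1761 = 36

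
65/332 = 65/332 = 0.20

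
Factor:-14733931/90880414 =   -  2^ ( - 1)*43^( - 1)*59^( - 1 )*191^1 *17911^( - 1 )*77141^1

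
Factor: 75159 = 3^2*7^1*1193^1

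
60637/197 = 60637/197 = 307.80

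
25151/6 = 4191 + 5/6 = 4191.83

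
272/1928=34/241 = 0.14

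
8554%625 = 429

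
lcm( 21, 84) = 84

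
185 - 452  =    -  267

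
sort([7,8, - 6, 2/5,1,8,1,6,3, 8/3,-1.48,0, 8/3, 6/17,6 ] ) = [ - 6, - 1.48,0 , 6/17,  2/5,  1 , 1,8/3,8/3, 3,6,6,7,  8,8 ] 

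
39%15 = 9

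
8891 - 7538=1353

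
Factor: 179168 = 2^5*11^1*509^1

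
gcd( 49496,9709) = 1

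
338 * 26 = 8788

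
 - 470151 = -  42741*11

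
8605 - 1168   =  7437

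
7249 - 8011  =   - 762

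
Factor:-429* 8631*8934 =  - 33079912866=- 2^1*3^4 * 7^1*11^1*13^1*137^1*1489^1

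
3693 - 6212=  - 2519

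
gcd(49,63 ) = 7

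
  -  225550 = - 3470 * 65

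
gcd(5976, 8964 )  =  2988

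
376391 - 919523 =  - 543132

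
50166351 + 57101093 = 107267444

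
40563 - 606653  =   - 566090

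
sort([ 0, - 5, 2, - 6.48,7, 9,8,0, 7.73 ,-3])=[ - 6.48, - 5, - 3,0, 0,2, 7, 7.73 , 8 , 9 ] 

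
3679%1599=481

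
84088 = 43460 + 40628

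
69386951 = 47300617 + 22086334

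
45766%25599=20167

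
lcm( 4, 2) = 4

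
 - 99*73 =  - 7227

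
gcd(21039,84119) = 1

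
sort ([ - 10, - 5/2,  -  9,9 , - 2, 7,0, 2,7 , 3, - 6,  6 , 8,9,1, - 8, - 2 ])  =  [ - 10 , - 9,  -  8 ,- 6, - 5/2, - 2, - 2 , 0,1,2,3, 6,  7, 7 , 8, 9,9 ] 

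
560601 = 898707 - 338106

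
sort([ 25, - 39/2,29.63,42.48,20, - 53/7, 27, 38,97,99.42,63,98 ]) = [-39/2, - 53/7,20,25,  27,  29.63,38,42.48 , 63, 97,98,99.42]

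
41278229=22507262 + 18770967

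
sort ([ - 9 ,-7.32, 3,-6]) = [ - 9,-7.32 ,-6 , 3]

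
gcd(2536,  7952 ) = 8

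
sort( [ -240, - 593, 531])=[- 593, - 240, 531] 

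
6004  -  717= 5287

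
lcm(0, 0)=0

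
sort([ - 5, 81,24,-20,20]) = [ - 20, - 5,20, 24,81] 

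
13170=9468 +3702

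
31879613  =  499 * 63887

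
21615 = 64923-43308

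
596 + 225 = 821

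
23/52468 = 23/52468 = 0.00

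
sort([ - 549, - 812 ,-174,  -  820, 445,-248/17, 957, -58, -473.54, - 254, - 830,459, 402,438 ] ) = [ - 830 , - 820 , - 812 , -549, -473.54,-254, -174, -58, - 248/17,  402 , 438 , 445, 459, 957] 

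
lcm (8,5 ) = 40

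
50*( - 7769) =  - 388450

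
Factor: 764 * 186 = 2^3*3^1 * 31^1 * 191^1 = 142104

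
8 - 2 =6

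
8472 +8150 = 16622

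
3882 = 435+3447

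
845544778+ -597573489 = 247971289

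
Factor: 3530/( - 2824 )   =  -5/4 = - 2^ ( - 2)*5^1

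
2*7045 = 14090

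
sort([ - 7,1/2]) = [ - 7, 1/2 ]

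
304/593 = 304/593= 0.51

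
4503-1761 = 2742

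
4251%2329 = 1922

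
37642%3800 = 3442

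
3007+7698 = 10705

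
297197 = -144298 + 441495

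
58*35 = 2030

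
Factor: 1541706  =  2^1*3^1*263^1*977^1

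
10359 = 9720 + 639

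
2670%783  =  321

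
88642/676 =44321/338 = 131.13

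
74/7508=37/3754 = 0.01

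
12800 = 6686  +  6114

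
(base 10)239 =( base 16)EF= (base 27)8N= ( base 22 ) aj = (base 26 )95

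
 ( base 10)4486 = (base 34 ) 3tw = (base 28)5K6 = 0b1000110000110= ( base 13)2071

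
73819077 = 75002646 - 1183569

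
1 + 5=6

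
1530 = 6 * 255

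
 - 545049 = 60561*( - 9 )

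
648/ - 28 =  - 162/7 = - 23.14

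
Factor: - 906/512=-2^( - 8 )*3^1*151^1=- 453/256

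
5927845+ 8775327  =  14703172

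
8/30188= 2/7547 = 0.00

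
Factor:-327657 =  - 3^1*11^1 * 9929^1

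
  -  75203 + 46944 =-28259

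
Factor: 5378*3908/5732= 5254306/1433 = 2^1*977^1*1433^( -1 )*2689^1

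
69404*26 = 1804504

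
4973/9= 4973/9=552.56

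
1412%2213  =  1412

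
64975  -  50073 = 14902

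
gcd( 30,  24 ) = 6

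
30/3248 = 15/1624 = 0.01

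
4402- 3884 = 518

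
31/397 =31/397 = 0.08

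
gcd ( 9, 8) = 1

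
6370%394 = 66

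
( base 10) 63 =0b111111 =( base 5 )223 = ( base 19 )36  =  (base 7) 120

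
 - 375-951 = -1326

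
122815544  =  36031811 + 86783733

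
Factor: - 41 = - 41^1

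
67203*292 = 19623276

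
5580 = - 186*( - 30 )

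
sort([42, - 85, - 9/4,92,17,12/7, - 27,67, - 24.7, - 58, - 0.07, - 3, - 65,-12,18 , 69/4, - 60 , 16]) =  [ - 85, - 65, -60 , - 58 ,-27, -24.7, - 12, - 3, - 9/4 , - 0.07,12/7,16,17, 69/4, 18,42, 67,92]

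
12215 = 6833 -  - 5382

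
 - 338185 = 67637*(  -  5 ) 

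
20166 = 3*6722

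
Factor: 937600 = 2^7*5^2*293^1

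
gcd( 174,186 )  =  6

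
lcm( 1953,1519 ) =13671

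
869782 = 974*893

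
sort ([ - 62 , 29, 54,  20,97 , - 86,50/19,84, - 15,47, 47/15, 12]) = [-86, - 62,-15, 50/19,47/15, 12 , 20 , 29,47,  54 , 84,97]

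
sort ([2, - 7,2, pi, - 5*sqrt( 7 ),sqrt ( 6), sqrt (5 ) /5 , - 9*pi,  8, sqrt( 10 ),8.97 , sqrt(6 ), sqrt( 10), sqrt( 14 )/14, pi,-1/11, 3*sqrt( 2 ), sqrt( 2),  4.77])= [ - 9*pi, - 5 * sqrt( 7 ), - 7, - 1/11,sqrt ( 14) /14,sqrt( 5)/5, sqrt( 2 ), 2, 2,sqrt(6 ), sqrt( 6 ), pi, pi,  sqrt( 10 ),sqrt( 10 ), 3*sqrt( 2), 4.77, 8, 8.97] 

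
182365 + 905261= 1087626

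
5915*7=41405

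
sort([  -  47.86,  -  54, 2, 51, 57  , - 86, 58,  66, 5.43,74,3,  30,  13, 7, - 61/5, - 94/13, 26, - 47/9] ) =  [ - 86,  -  54,  -  47.86, - 61/5, - 94/13, - 47/9, 2,3, 5.43, 7, 13,26,30, 51, 57,58,66, 74 ]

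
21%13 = 8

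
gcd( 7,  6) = 1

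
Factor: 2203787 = 2203787^1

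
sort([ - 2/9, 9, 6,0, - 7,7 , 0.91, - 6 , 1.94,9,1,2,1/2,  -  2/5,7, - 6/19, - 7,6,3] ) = [ - 7, - 7, - 6,-2/5, - 6/19,- 2/9, 0, 1/2,0.91,1,1.94, 2, 3,6,  6,7,7,9,9 ]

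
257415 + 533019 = 790434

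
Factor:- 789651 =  - 3^2*87739^1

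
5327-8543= - 3216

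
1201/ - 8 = - 151  +  7/8  =  -  150.12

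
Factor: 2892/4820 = 3/5 = 3^1*5^(- 1 )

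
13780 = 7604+6176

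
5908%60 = 28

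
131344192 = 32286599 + 99057593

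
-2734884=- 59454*46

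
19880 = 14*1420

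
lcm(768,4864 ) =14592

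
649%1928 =649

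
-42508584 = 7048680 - 49557264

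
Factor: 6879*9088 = 2^7 * 3^1*71^1  *  2293^1 = 62516352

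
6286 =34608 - 28322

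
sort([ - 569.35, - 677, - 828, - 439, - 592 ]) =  [-828, - 677, - 592, - 569.35,  -  439] 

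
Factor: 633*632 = 400056 = 2^3*3^1*79^1 *211^1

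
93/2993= 93/2993 = 0.03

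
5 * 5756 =28780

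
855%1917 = 855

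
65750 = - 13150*( - 5 )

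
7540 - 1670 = 5870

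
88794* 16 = 1420704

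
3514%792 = 346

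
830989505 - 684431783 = 146557722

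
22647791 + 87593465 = 110241256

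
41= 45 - 4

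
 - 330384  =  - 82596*4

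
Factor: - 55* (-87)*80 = 2^4*3^1*5^2*11^1*29^1 = 382800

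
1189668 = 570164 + 619504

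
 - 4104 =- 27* 152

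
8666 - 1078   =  7588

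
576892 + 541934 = 1118826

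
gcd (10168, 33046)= 2542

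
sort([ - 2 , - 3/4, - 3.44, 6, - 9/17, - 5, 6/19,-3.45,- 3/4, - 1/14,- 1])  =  [ - 5, - 3.45 , - 3.44,  -  2, - 1, - 3/4,- 3/4, - 9/17,-1/14, 6/19, 6 ] 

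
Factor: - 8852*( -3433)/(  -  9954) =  - 15194458/4977=-2^1*3^( - 2)*7^(-1)*79^(  -  1) * 2213^1*3433^1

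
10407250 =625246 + 9782004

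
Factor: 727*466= 2^1*233^1*727^1 = 338782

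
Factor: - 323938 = - 2^1*161969^1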